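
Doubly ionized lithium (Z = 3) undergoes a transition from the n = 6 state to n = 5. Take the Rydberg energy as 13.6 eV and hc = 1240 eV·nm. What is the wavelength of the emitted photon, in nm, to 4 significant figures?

For Z = 3 the level energies scale as Z², so the effective Rydberg energy is 13.6 × 9 = 122.4 eV.
ΔE = 122.4 × (1/5² − 1/6²) = 122.4 × 0.01222 = 1.496 eV.
λ = hc/ΔE = 1240 / 1.496 = 828.9 nm.

828.9 nm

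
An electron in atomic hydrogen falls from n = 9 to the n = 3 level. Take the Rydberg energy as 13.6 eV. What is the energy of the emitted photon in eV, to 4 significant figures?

1.343 eV

E_9 = −13.60/81 = −0.1679 eV and E_3 = −13.60/9 = −1.511 eV.
The photon energy is |E_9 − E_3| = 1.343 eV.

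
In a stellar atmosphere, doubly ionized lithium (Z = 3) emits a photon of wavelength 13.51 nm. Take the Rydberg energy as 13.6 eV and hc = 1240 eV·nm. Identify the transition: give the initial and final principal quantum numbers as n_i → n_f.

The photon energy is ΔE = hc/λ = 1240 / 13.51 = 91.78 eV.
With Z = 3, ΔE = 122.4 × (1/n_f² − 1/n_i²), so 1/n_f² − 1/n_i² = 0.7499.
Trying n_f = 1 gives 1/n_i² = 0.2501, i.e. n_i ≈ 2; this pair matches.

n_i = 2, n_f = 1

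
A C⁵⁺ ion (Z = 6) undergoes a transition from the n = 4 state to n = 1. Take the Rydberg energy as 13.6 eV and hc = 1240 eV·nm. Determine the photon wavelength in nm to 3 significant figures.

2.70 nm

For Z = 6 the level energies scale as Z², so the effective Rydberg energy is 13.6 × 36 = 489.6 eV.
ΔE = 489.6 × (1/1² − 1/4²) = 489.6 × 0.9375 = 459.0 eV.
λ = hc/ΔE = 1240 / 459.0 = 2.70 nm.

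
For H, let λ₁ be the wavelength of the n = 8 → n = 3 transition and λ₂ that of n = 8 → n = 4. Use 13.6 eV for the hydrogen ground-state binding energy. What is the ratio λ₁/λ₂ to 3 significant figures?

0.491

λ ∝ 1/ΔE ∝ 1/(1/n_f² − 1/n_i²), and the Z² and hc factors cancel in the ratio.
λ₁/λ₂ = (1/4² − 1/8²)/(1/3² − 1/8²) = 0.04688/0.09549 = 0.491.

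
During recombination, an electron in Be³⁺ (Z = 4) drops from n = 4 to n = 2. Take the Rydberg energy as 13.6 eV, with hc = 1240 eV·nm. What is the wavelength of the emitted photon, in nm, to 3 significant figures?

For Z = 4 the level energies scale as Z², so the effective Rydberg energy is 13.6 × 16 = 217.6 eV.
ΔE = 217.6 × (1/2² − 1/4²) = 217.6 × 0.1875 = 40.80 eV.
λ = hc/ΔE = 1240 / 40.80 = 30.4 nm.

30.4 nm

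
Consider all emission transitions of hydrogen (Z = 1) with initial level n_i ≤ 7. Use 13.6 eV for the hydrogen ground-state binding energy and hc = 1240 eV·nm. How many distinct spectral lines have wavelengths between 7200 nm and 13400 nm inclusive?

2

Enumerate all n_i → n_f pairs with 1 ≤ n_f < n_i ≤ 7 and compute λ = 1240 / [13.6·1·(1/n_f² − 1/n_i²)].
Lines falling in [7200, 13400] nm: 6→5 (7460 nm), 7→6 (12370 nm).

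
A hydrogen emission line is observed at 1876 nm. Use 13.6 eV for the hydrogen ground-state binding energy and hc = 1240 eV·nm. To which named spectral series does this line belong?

Paschen

ΔE = 1240/1876 = 0.6610 eV.
This matches 13.6 × (1/3² − 1/4²), so n_f = 3: the Paschen series.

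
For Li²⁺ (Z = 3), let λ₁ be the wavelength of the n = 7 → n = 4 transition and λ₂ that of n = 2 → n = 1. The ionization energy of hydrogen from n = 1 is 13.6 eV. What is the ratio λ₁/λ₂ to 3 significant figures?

λ ∝ 1/ΔE ∝ 1/(1/n_f² − 1/n_i²), and the Z² and hc factors cancel in the ratio.
λ₁/λ₂ = (1/1² − 1/2²)/(1/4² − 1/7²) = 0.7500/0.04209 = 17.8.

17.8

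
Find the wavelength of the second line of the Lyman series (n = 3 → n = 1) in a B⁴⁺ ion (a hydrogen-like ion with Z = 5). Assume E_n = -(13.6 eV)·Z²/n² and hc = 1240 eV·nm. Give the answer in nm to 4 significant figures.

4.103 nm

The Lyman series terminates on n_f = 1; the second line has n_i = 1+2 = 3.
ΔE = 340.0 × (1/1² − 1/3²) = 302.2 eV.
λ = 1240 / 302.2 = 4.103 nm.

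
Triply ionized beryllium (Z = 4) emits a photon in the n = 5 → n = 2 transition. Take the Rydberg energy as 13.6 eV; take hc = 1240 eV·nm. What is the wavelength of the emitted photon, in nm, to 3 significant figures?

For Z = 4 the level energies scale as Z², so the effective Rydberg energy is 13.6 × 16 = 217.6 eV.
ΔE = 217.6 × (1/2² − 1/5²) = 217.6 × 0.2100 = 45.70 eV.
λ = hc/ΔE = 1240 / 45.70 = 27.1 nm.

27.1 nm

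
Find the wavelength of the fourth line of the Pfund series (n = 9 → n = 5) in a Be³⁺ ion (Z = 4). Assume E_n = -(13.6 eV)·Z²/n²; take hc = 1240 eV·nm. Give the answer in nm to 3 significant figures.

The Pfund series terminates on n_f = 5; the fourth line has n_i = 5+4 = 9.
ΔE = 217.6 × (1/5² − 1/9²) = 6.018 eV.
λ = 1240 / 6.018 = 206 nm.

206 nm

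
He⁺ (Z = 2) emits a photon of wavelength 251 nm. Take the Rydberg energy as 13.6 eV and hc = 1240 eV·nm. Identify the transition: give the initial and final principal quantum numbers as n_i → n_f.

n_i = 7, n_f = 3

The photon energy is ΔE = hc/λ = 1240 / 251 = 4.940 eV.
With Z = 2, ΔE = 54.40 × (1/n_f² − 1/n_i²), so 1/n_f² − 1/n_i² = 0.09081.
Trying n_f = 3 gives 1/n_i² = 0.02030, i.e. n_i ≈ 7; this pair matches.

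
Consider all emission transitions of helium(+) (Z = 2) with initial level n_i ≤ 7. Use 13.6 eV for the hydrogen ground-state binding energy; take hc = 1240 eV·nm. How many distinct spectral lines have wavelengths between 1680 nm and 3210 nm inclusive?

Enumerate all n_i → n_f pairs with 1 ≤ n_f < n_i ≤ 7 and compute λ = 1240 / [13.6·4·(1/n_f² − 1/n_i²)].
Lines falling in [1680, 3210] nm: 6→5 (1865 nm), 7→6 (3093 nm).

2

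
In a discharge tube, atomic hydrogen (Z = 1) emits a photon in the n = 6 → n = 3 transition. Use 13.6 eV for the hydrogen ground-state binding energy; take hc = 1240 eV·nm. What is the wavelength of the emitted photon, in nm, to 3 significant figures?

1090 nm

ΔE = 13.60 × (1/3² − 1/6²) = 13.60 × 0.08333 = 1.133 eV.
λ = hc/ΔE = 1240 / 1.133 = 1090 nm.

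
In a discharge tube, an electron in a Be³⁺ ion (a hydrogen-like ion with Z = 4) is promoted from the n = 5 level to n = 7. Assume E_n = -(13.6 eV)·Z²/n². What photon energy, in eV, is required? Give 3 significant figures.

4.26 eV

The Bohr energies scale as Z², so for Z = 4: E_n = −217.6/n² eV.
E_7 = −217.6/49 = −4.441 eV and E_5 = −217.6/25 = −8.704 eV.
The photon energy is |E_7 − E_5| = 4.26 eV.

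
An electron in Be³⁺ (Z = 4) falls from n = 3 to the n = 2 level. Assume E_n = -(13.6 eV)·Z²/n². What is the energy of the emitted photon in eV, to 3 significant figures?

30.2 eV

The Bohr energies scale as Z², so for Z = 4: E_n = −217.6/n² eV.
E_3 = −217.6/9 = −24.18 eV and E_2 = −217.6/4 = −54.40 eV.
The photon energy is |E_3 − E_2| = 30.2 eV.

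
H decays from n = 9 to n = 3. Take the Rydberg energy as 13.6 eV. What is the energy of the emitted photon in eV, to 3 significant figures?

E_9 = −13.60/81 = −0.1679 eV and E_3 = −13.60/9 = −1.511 eV.
The photon energy is |E_9 − E_3| = 1.34 eV.

1.34 eV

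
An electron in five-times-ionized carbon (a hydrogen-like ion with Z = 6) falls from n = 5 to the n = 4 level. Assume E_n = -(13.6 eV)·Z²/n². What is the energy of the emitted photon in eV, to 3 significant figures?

The Bohr energies scale as Z², so for Z = 6: E_n = −489.6/n² eV.
E_5 = −489.6/25 = −19.58 eV and E_4 = −489.6/16 = −30.60 eV.
The photon energy is |E_5 − E_4| = 11.0 eV.

11.0 eV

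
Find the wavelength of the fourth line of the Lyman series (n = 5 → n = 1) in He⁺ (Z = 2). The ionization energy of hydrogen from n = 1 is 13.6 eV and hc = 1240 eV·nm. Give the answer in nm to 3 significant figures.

23.7 nm

The Lyman series terminates on n_f = 1; the fourth line has n_i = 1+4 = 5.
ΔE = 54.40 × (1/1² − 1/5²) = 52.22 eV.
λ = 1240 / 52.22 = 23.7 nm.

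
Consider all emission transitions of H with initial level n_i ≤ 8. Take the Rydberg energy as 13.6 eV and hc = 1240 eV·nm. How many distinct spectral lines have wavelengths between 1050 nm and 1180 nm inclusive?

Enumerate all n_i → n_f pairs with 1 ≤ n_f < n_i ≤ 8 and compute λ = 1240 / [13.6·1·(1/n_f² − 1/n_i²)].
Lines falling in [1050, 1180] nm: 6→3 (1094 nm).

1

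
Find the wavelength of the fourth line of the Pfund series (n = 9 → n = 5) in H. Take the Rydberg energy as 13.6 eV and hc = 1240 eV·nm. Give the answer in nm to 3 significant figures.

The Pfund series terminates on n_f = 5; the fourth line has n_i = 5+4 = 9.
ΔE = 13.60 × (1/5² − 1/9²) = 0.3761 eV.
λ = 1240 / 0.3761 = 3300 nm.

3300 nm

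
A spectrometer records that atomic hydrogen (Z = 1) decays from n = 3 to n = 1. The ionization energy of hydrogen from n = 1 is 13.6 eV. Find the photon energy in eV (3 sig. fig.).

12.1 eV

E_3 = −13.60/9 = −1.511 eV and E_1 = −13.60/1 = −13.60 eV.
The photon energy is |E_3 − E_1| = 12.1 eV.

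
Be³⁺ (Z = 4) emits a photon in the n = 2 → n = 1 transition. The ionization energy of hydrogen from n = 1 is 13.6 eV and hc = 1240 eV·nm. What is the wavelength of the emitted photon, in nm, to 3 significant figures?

For Z = 4 the level energies scale as Z², so the effective Rydberg energy is 13.6 × 16 = 217.6 eV.
ΔE = 217.6 × (1/1² − 1/2²) = 217.6 × 0.7500 = 163.2 eV.
λ = hc/ΔE = 1240 / 163.2 = 7.60 nm.

7.60 nm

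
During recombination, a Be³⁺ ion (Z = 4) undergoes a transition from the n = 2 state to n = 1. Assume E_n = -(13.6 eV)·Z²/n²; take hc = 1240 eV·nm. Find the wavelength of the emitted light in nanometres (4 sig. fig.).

7.598 nm

For Z = 4 the level energies scale as Z², so the effective Rydberg energy is 13.6 × 16 = 217.6 eV.
ΔE = 217.6 × (1/1² − 1/2²) = 217.6 × 0.7500 = 163.2 eV.
λ = hc/ΔE = 1240 / 163.2 = 7.598 nm.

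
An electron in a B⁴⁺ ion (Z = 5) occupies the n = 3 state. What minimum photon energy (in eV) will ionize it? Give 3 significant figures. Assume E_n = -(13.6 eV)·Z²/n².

37.8 eV

E_n = −13.6 Z²/n² = −340.0/n² eV for Z = 5.
E_3 = −340.0/9 = −37.8 eV, so ionization (to E = 0) requires 37.8 eV.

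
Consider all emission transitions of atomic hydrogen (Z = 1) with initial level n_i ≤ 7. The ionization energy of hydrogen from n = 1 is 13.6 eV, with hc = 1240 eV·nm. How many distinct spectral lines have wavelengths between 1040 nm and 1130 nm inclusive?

1

Enumerate all n_i → n_f pairs with 1 ≤ n_f < n_i ≤ 7 and compute λ = 1240 / [13.6·1·(1/n_f² − 1/n_i²)].
Lines falling in [1040, 1130] nm: 6→3 (1094 nm).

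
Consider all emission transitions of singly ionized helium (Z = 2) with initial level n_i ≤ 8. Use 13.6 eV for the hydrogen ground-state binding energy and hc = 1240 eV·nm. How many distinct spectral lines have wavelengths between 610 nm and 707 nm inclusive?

1

Enumerate all n_i → n_f pairs with 1 ≤ n_f < n_i ≤ 8 and compute λ = 1240 / [13.6·4·(1/n_f² − 1/n_i²)].
Lines falling in [610, 707] nm: 6→4 (656.5 nm).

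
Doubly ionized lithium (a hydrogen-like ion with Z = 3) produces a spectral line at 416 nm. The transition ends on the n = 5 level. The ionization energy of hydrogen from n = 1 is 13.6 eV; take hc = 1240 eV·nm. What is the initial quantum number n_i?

The photon energy is ΔE = hc/λ = 1240 / 416 = 2.981 eV.
With Z = 3, ΔE = 122.4 × (1/n_f² − 1/n_i²), so 1/n_f² − 1/n_i² = 0.02435.
With n_f = 5: 1/n_i² = 1/25 − 0.02435 = 0.01565, so n_i ≈ 7.99.

n_i = 8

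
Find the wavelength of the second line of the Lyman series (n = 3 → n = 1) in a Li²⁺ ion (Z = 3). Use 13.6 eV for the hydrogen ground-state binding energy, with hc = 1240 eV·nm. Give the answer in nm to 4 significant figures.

11.40 nm

The Lyman series terminates on n_f = 1; the second line has n_i = 1+2 = 3.
ΔE = 122.4 × (1/1² − 1/3²) = 108.8 eV.
λ = 1240 / 108.8 = 11.40 nm.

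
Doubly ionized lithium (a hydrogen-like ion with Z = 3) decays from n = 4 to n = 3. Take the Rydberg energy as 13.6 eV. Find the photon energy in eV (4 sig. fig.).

The Bohr energies scale as Z², so for Z = 3: E_n = −122.4/n² eV.
E_4 = −122.4/16 = −7.650 eV and E_3 = −122.4/9 = −13.60 eV.
The photon energy is |E_4 − E_3| = 5.950 eV.

5.950 eV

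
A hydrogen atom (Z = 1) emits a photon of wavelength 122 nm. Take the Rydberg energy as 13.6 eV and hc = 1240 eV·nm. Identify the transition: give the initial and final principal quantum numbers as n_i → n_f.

n_i = 2, n_f = 1

The photon energy is ΔE = hc/λ = 1240 / 122 = 10.16 eV.
With Z = 1, ΔE = 13.60 × (1/n_f² − 1/n_i²), so 1/n_f² − 1/n_i² = 0.7473.
Trying n_f = 1 gives 1/n_i² = 0.2527, i.e. n_i ≈ 2; this pair matches.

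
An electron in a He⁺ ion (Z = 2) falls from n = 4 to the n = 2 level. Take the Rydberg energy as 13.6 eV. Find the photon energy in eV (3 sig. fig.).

10.2 eV

The Bohr energies scale as Z², so for Z = 2: E_n = −54.40/n² eV.
E_4 = −54.40/16 = −3.400 eV and E_2 = −54.40/4 = −13.60 eV.
The photon energy is |E_4 − E_2| = 10.2 eV.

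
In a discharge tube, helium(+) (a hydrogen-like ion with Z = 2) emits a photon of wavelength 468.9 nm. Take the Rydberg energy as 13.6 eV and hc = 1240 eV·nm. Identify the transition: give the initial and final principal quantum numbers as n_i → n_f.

n_i = 4, n_f = 3

The photon energy is ΔE = hc/λ = 1240 / 468.9 = 2.644 eV.
With Z = 2, ΔE = 54.40 × (1/n_f² − 1/n_i²), so 1/n_f² − 1/n_i² = 0.04861.
Trying n_f = 3 gives 1/n_i² = 0.06250, i.e. n_i ≈ 4; this pair matches.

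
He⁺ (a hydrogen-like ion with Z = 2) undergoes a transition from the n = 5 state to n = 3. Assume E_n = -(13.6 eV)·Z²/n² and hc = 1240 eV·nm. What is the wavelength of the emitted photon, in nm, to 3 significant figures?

For Z = 2 the level energies scale as Z², so the effective Rydberg energy is 13.6 × 4 = 54.40 eV.
ΔE = 54.40 × (1/3² − 1/5²) = 54.40 × 0.07111 = 3.868 eV.
λ = hc/ΔE = 1240 / 3.868 = 321 nm.

321 nm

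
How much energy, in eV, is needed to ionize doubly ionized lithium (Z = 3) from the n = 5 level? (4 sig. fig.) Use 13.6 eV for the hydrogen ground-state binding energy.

E_n = −13.6 Z²/n² = −122.4/n² eV for Z = 3.
E_5 = −122.4/25 = −4.896 eV, so ionization (to E = 0) requires 4.896 eV.

4.896 eV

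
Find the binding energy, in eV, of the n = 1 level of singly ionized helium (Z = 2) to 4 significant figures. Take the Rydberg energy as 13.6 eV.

E_n = −13.6 Z²/n² = −54.40/n² eV for Z = 2.
E_1 = −54.40/1 = −54.40 eV, so ionization (to E = 0) requires 54.40 eV.

54.40 eV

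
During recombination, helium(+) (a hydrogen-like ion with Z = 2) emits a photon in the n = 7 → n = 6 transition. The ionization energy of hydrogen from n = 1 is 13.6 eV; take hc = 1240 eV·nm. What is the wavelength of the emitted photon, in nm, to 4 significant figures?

For Z = 2 the level energies scale as Z², so the effective Rydberg energy is 13.6 × 4 = 54.40 eV.
ΔE = 54.40 × (1/6² − 1/7²) = 54.40 × 0.007370 = 0.4009 eV.
λ = hc/ΔE = 1240 / 0.4009 = 3093 nm.

3093 nm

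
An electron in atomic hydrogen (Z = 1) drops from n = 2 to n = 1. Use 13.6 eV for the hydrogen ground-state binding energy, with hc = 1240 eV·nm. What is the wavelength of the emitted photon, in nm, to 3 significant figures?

122 nm

ΔE = 13.60 × (1/1² − 1/2²) = 13.60 × 0.7500 = 10.20 eV.
λ = hc/ΔE = 1240 / 10.20 = 122 nm.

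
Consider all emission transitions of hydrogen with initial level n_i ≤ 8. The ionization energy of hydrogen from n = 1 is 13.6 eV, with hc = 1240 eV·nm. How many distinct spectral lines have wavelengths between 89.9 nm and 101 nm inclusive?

5

Enumerate all n_i → n_f pairs with 1 ≤ n_f < n_i ≤ 8 and compute λ = 1240 / [13.6·1·(1/n_f² − 1/n_i²)].
Lines falling in [89.9, 101] nm: 8→1 (92.62 nm), 7→1 (93.08 nm), 6→1 (93.78 nm), 5→1 (94.98 nm), 4→1 (97.25 nm).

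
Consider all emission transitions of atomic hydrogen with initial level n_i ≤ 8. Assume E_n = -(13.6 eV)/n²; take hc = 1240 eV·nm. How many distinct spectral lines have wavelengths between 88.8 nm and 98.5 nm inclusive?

Enumerate all n_i → n_f pairs with 1 ≤ n_f < n_i ≤ 8 and compute λ = 1240 / [13.6·1·(1/n_f² − 1/n_i²)].
Lines falling in [88.8, 98.5] nm: 8→1 (92.62 nm), 7→1 (93.08 nm), 6→1 (93.78 nm), 5→1 (94.98 nm), 4→1 (97.25 nm).

5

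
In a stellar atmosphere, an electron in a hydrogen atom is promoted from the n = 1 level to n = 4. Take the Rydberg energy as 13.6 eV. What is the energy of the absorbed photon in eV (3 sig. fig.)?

E_4 = −13.60/16 = −0.8500 eV and E_1 = −13.60/1 = −13.60 eV.
The photon energy is |E_4 − E_1| = 12.8 eV.

12.8 eV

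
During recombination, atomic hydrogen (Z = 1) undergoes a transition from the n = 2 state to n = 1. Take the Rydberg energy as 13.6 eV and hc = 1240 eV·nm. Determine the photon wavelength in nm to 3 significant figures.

ΔE = 13.60 × (1/1² − 1/2²) = 13.60 × 0.7500 = 10.20 eV.
λ = hc/ΔE = 1240 / 10.20 = 122 nm.
This line belongs to the Lyman series.

122 nm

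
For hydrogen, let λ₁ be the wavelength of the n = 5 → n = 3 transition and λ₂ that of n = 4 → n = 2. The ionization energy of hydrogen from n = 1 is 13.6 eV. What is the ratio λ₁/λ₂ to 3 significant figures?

2.64

λ ∝ 1/ΔE ∝ 1/(1/n_f² − 1/n_i²), and the Z² and hc factors cancel in the ratio.
λ₁/λ₂ = (1/2² − 1/4²)/(1/3² − 1/5²) = 0.1875/0.07111 = 2.64.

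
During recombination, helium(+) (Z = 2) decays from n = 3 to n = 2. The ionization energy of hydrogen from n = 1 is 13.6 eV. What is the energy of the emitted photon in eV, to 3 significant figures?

7.56 eV

The Bohr energies scale as Z², so for Z = 2: E_n = −54.40/n² eV.
E_3 = −54.40/9 = −6.044 eV and E_2 = −54.40/4 = −13.60 eV.
The photon energy is |E_3 − E_2| = 7.56 eV.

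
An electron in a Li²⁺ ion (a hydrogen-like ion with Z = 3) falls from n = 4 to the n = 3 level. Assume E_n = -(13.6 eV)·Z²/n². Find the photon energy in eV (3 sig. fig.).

The Bohr energies scale as Z², so for Z = 3: E_n = −122.4/n² eV.
E_4 = −122.4/16 = −7.650 eV and E_3 = −122.4/9 = −13.60 eV.
The photon energy is |E_4 − E_3| = 5.95 eV.

5.95 eV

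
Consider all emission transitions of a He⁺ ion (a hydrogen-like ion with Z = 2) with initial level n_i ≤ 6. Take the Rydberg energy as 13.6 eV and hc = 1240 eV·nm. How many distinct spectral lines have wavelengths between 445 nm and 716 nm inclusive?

2

Enumerate all n_i → n_f pairs with 1 ≤ n_f < n_i ≤ 6 and compute λ = 1240 / [13.6·4·(1/n_f² − 1/n_i²)].
Lines falling in [445, 716] nm: 4→3 (468.9 nm), 6→4 (656.5 nm).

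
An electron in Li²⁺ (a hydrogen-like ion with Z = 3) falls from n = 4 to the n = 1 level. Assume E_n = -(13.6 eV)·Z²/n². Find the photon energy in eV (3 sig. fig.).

The Bohr energies scale as Z², so for Z = 3: E_n = −122.4/n² eV.
E_4 = −122.4/16 = −7.650 eV and E_1 = −122.4/1 = −122.4 eV.
The photon energy is |E_4 − E_1| = 115 eV.

115 eV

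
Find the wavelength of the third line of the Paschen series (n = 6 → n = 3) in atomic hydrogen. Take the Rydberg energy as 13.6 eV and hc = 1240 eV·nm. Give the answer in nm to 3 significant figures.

1090 nm

The Paschen series terminates on n_f = 3; the third line has n_i = 3+3 = 6.
ΔE = 13.60 × (1/3² − 1/6²) = 1.133 eV.
λ = 1240 / 1.133 = 1090 nm.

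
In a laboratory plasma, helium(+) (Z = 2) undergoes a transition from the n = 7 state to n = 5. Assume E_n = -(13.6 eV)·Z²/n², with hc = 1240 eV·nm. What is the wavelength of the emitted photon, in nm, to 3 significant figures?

For Z = 2 the level energies scale as Z², so the effective Rydberg energy is 13.6 × 4 = 54.40 eV.
ΔE = 54.40 × (1/5² − 1/7²) = 54.40 × 0.01959 = 1.066 eV.
λ = hc/ΔE = 1240 / 1.066 = 1160 nm.

1160 nm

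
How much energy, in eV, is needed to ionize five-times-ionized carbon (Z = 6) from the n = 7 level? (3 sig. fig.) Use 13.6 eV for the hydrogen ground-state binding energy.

E_n = −13.6 Z²/n² = −489.6/n² eV for Z = 6.
E_7 = −489.6/49 = −9.99 eV, so ionization (to E = 0) requires 9.99 eV.

9.99 eV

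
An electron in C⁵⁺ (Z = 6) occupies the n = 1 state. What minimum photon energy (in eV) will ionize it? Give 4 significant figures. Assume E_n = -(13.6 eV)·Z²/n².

E_n = −13.6 Z²/n² = −489.6/n² eV for Z = 6.
E_1 = −489.6/1 = −489.6 eV, so ionization (to E = 0) requires 489.6 eV.

489.6 eV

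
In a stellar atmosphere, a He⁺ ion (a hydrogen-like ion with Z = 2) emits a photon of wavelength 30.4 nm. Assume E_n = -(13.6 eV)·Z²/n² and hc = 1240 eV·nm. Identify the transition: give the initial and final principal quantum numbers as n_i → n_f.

The photon energy is ΔE = hc/λ = 1240 / 30.4 = 40.79 eV.
With Z = 2, ΔE = 54.40 × (1/n_f² − 1/n_i²), so 1/n_f² − 1/n_i² = 0.7498.
Trying n_f = 1 gives 1/n_i² = 0.2502, i.e. n_i ≈ 2; this pair matches.

n_i = 2, n_f = 1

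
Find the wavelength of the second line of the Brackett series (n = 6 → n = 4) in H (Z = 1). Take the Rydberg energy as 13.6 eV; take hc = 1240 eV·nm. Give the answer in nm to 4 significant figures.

The Brackett series terminates on n_f = 4; the second line has n_i = 4+2 = 6.
ΔE = 13.60 × (1/4² − 1/6²) = 0.4722 eV.
λ = 1240 / 0.4722 = 2626 nm.

2626 nm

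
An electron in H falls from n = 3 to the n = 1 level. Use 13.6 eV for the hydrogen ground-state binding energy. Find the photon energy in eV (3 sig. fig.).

E_3 = −13.60/9 = −1.511 eV and E_1 = −13.60/1 = −13.60 eV.
The photon energy is |E_3 − E_1| = 12.1 eV.

12.1 eV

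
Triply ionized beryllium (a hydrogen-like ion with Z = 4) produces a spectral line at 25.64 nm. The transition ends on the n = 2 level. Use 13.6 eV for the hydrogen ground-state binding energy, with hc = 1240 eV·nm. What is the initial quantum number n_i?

The photon energy is ΔE = hc/λ = 1240 / 25.64 = 48.36 eV.
With Z = 4, ΔE = 217.6 × (1/n_f² − 1/n_i²), so 1/n_f² − 1/n_i² = 0.2223.
With n_f = 2: 1/n_i² = 1/4 − 0.2223 = 0.02775, so n_i ≈ 6.00.

n_i = 6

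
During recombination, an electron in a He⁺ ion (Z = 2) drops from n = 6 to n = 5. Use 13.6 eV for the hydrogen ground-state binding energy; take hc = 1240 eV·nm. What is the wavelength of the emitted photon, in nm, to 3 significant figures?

1860 nm

For Z = 2 the level energies scale as Z², so the effective Rydberg energy is 13.6 × 4 = 54.40 eV.
ΔE = 54.40 × (1/5² − 1/6²) = 54.40 × 0.01222 = 0.6649 eV.
λ = hc/ΔE = 1240 / 0.6649 = 1860 nm.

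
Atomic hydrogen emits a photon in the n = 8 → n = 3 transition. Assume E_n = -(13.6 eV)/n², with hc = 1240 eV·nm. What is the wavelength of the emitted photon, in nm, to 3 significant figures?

ΔE = 13.60 × (1/3² − 1/8²) = 13.60 × 0.09549 = 1.299 eV.
λ = hc/ΔE = 1240 / 1.299 = 955 nm.

955 nm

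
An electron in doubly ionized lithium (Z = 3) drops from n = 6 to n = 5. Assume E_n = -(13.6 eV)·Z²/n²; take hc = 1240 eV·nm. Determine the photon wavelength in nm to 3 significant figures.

829 nm

For Z = 3 the level energies scale as Z², so the effective Rydberg energy is 13.6 × 9 = 122.4 eV.
ΔE = 122.4 × (1/5² − 1/6²) = 122.4 × 0.01222 = 1.496 eV.
λ = hc/ΔE = 1240 / 1.496 = 829 nm.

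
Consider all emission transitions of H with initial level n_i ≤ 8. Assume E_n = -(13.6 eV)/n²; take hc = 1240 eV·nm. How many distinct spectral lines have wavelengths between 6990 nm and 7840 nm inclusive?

2

Enumerate all n_i → n_f pairs with 1 ≤ n_f < n_i ≤ 8 and compute λ = 1240 / [13.6·1·(1/n_f² − 1/n_i²)].
Lines falling in [6990, 7840] nm: 6→5 (7460 nm), 8→6 (7503 nm).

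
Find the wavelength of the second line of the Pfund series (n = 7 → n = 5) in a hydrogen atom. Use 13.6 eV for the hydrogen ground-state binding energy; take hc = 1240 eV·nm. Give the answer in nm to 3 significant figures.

The Pfund series terminates on n_f = 5; the second line has n_i = 5+2 = 7.
ΔE = 13.60 × (1/5² − 1/7²) = 0.2664 eV.
λ = 1240 / 0.2664 = 4650 nm.

4650 nm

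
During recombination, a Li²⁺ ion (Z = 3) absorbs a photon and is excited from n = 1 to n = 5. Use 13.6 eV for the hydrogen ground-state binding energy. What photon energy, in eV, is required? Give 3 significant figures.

The Bohr energies scale as Z², so for Z = 3: E_n = −122.4/n² eV.
E_5 = −122.4/25 = −4.896 eV and E_1 = −122.4/1 = −122.4 eV.
The photon energy is |E_5 − E_1| = 118 eV.

118 eV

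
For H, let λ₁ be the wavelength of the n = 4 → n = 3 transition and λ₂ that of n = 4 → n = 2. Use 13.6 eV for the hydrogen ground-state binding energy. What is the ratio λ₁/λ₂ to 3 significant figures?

λ ∝ 1/ΔE ∝ 1/(1/n_f² − 1/n_i²), and the Z² and hc factors cancel in the ratio.
λ₁/λ₂ = (1/2² − 1/4²)/(1/3² − 1/4²) = 0.1875/0.04861 = 3.86.

3.86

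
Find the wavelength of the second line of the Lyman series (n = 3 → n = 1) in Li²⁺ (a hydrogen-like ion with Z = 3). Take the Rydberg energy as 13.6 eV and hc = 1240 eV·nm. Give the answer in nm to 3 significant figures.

11.4 nm

The Lyman series terminates on n_f = 1; the second line has n_i = 1+2 = 3.
ΔE = 122.4 × (1/1² − 1/3²) = 108.8 eV.
λ = 1240 / 108.8 = 11.4 nm.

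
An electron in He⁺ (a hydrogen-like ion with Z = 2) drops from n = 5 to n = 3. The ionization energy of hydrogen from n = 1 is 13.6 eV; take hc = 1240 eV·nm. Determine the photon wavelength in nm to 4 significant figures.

320.5 nm

For Z = 2 the level energies scale as Z², so the effective Rydberg energy is 13.6 × 4 = 54.40 eV.
ΔE = 54.40 × (1/3² − 1/5²) = 54.40 × 0.07111 = 3.868 eV.
λ = hc/ΔE = 1240 / 3.868 = 320.5 nm.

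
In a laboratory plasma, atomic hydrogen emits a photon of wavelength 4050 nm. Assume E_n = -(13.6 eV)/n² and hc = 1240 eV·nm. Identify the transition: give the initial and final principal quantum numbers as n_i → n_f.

The photon energy is ΔE = hc/λ = 1240 / 4050 = 0.3062 eV.
With Z = 1, ΔE = 13.60 × (1/n_f² − 1/n_i²), so 1/n_f² − 1/n_i² = 0.02251.
Trying n_f = 4 gives 1/n_i² = 0.03999, i.e. n_i ≈ 5; this pair matches.

n_i = 5, n_f = 4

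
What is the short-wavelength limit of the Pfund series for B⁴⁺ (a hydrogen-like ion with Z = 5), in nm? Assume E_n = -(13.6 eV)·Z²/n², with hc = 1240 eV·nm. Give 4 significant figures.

The Pfund series has lower level n_f = 5; the series limit corresponds to n_i → ∞.
ΔE_max = 13.6 × 25 / 5² = 13.60 eV.
λ_min = 1240 / 13.60 = 91.18 nm.

91.18 nm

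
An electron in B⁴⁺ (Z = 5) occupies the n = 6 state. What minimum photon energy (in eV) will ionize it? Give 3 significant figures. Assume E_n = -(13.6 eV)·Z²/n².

9.44 eV

E_n = −13.6 Z²/n² = −340.0/n² eV for Z = 5.
E_6 = −340.0/36 = −9.44 eV, so ionization (to E = 0) requires 9.44 eV.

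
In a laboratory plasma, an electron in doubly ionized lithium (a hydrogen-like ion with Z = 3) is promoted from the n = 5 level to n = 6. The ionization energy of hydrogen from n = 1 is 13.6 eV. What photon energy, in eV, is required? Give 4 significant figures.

The Bohr energies scale as Z², so for Z = 3: E_n = −122.4/n² eV.
E_6 = −122.4/36 = −3.400 eV and E_5 = −122.4/25 = −4.896 eV.
The photon energy is |E_6 − E_5| = 1.496 eV.

1.496 eV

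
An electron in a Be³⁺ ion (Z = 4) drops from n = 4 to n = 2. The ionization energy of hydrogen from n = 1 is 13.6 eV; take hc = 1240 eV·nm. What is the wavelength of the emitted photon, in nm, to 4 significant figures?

For Z = 4 the level energies scale as Z², so the effective Rydberg energy is 13.6 × 16 = 217.6 eV.
ΔE = 217.6 × (1/2² − 1/4²) = 217.6 × 0.1875 = 40.80 eV.
λ = hc/ΔE = 1240 / 40.80 = 30.39 nm.

30.39 nm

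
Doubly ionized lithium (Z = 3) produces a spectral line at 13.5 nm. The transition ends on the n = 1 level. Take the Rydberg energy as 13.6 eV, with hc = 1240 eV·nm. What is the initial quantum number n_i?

n_i = 2

The photon energy is ΔE = hc/λ = 1240 / 13.5 = 91.85 eV.
With Z = 3, ΔE = 122.4 × (1/n_f² − 1/n_i²), so 1/n_f² − 1/n_i² = 0.7504.
With n_f = 1: 1/n_i² = 1/1 − 0.7504 = 0.2496, so n_i ≈ 2.00.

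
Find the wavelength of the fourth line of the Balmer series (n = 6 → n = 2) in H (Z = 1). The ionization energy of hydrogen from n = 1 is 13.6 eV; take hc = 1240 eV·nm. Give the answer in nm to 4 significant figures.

410.3 nm

The Balmer series terminates on n_f = 2; the fourth line has n_i = 2+4 = 6.
ΔE = 13.60 × (1/2² − 1/6²) = 3.022 eV.
λ = 1240 / 3.022 = 410.3 nm.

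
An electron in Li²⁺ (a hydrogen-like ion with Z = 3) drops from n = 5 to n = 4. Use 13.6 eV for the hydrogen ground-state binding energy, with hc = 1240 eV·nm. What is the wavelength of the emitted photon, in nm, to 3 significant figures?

450 nm

For Z = 3 the level energies scale as Z², so the effective Rydberg energy is 13.6 × 9 = 122.4 eV.
ΔE = 122.4 × (1/4² − 1/5²) = 122.4 × 0.02250 = 2.754 eV.
λ = hc/ΔE = 1240 / 2.754 = 450 nm.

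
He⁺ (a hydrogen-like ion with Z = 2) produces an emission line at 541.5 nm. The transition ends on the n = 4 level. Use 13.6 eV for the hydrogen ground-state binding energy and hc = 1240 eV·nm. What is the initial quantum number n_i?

n_i = 7

The photon energy is ΔE = hc/λ = 1240 / 541.5 = 2.290 eV.
With Z = 2, ΔE = 54.40 × (1/n_f² − 1/n_i²), so 1/n_f² − 1/n_i² = 0.04209.
With n_f = 4: 1/n_i² = 1/16 − 0.04209 = 0.02041, so n_i ≈ 7.00.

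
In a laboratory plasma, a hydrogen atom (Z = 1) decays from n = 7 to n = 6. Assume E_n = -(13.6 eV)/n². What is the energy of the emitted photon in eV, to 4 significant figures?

E_7 = −13.60/49 = −0.2776 eV and E_6 = −13.60/36 = −0.3778 eV.
The photon energy is |E_7 − E_6| = 0.1002 eV.

0.1002 eV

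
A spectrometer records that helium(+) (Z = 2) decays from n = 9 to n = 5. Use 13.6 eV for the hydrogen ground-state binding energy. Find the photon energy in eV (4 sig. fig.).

The Bohr energies scale as Z², so for Z = 2: E_n = −54.40/n² eV.
E_9 = −54.40/81 = −0.6716 eV and E_5 = −54.40/25 = −2.176 eV.
The photon energy is |E_9 − E_5| = 1.504 eV.

1.504 eV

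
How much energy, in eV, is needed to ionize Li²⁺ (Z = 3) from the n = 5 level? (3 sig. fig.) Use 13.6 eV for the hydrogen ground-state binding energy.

4.90 eV

E_n = −13.6 Z²/n² = −122.4/n² eV for Z = 3.
E_5 = −122.4/25 = −4.90 eV, so ionization (to E = 0) requires 4.90 eV.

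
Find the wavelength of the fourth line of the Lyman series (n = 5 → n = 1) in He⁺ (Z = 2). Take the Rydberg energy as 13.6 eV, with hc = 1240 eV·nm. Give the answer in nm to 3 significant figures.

The Lyman series terminates on n_f = 1; the fourth line has n_i = 1+4 = 5.
ΔE = 54.40 × (1/1² − 1/5²) = 52.22 eV.
λ = 1240 / 52.22 = 23.7 nm.

23.7 nm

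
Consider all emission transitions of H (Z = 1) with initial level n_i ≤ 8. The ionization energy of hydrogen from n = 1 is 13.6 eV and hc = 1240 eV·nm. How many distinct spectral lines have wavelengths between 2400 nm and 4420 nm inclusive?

Enumerate all n_i → n_f pairs with 1 ≤ n_f < n_i ≤ 8 and compute λ = 1240 / [13.6·1·(1/n_f² − 1/n_i²)].
Lines falling in [2400, 4420] nm: 6→4 (2626 nm), 8→5 (3741 nm), 5→4 (4052 nm).

3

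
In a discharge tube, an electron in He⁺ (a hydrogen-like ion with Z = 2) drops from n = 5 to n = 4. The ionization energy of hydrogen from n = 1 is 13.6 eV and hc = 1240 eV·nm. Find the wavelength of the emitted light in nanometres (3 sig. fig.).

1010 nm

For Z = 2 the level energies scale as Z², so the effective Rydberg energy is 13.6 × 4 = 54.40 eV.
ΔE = 54.40 × (1/4² − 1/5²) = 54.40 × 0.02250 = 1.224 eV.
λ = hc/ΔE = 1240 / 1.224 = 1010 nm.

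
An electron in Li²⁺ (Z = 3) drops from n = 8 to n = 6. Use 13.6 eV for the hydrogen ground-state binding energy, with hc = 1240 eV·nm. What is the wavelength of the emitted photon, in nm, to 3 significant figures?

For Z = 3 the level energies scale as Z², so the effective Rydberg energy is 13.6 × 9 = 122.4 eV.
ΔE = 122.4 × (1/6² − 1/8²) = 122.4 × 0.01215 = 1.488 eV.
λ = hc/ΔE = 1240 / 1.488 = 834 nm.

834 nm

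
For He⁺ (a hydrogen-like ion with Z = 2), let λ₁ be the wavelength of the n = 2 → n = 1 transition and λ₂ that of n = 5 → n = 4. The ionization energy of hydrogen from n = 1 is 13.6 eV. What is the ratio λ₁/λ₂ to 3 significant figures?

0.0300

λ ∝ 1/ΔE ∝ 1/(1/n_f² − 1/n_i²), and the Z² and hc factors cancel in the ratio.
λ₁/λ₂ = (1/4² − 1/5²)/(1/1² − 1/2²) = 0.02250/0.7500 = 0.0300.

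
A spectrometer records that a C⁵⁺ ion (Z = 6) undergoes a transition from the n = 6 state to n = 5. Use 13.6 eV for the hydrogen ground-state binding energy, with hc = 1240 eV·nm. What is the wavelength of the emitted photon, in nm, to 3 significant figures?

For Z = 6 the level energies scale as Z², so the effective Rydberg energy is 13.6 × 36 = 489.6 eV.
ΔE = 489.6 × (1/5² − 1/6²) = 489.6 × 0.01222 = 5.984 eV.
λ = hc/ΔE = 1240 / 5.984 = 207 nm.

207 nm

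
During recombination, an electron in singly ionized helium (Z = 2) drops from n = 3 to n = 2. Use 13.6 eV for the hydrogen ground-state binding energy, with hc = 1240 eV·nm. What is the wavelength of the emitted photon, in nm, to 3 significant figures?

164 nm

For Z = 2 the level energies scale as Z², so the effective Rydberg energy is 13.6 × 4 = 54.40 eV.
ΔE = 54.40 × (1/2² − 1/3²) = 54.40 × 0.1389 = 7.556 eV.
λ = hc/ΔE = 1240 / 7.556 = 164 nm.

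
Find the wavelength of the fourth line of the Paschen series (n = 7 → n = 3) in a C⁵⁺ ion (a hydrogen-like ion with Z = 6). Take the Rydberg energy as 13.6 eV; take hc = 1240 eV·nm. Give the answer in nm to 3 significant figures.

27.9 nm

The Paschen series terminates on n_f = 3; the fourth line has n_i = 3+4 = 7.
ΔE = 489.6 × (1/3² − 1/7²) = 44.41 eV.
λ = 1240 / 44.41 = 27.9 nm.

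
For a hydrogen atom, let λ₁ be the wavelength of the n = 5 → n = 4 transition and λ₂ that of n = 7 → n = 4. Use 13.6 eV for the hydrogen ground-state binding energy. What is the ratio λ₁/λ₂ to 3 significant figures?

1.87

λ ∝ 1/ΔE ∝ 1/(1/n_f² − 1/n_i²), and the Z² and hc factors cancel in the ratio.
λ₁/λ₂ = (1/4² − 1/7²)/(1/4² − 1/5²) = 0.04209/0.02250 = 1.87.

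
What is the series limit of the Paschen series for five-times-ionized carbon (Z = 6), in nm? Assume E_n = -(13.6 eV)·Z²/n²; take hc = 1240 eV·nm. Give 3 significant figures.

The Paschen series has lower level n_f = 3; the series limit corresponds to n_i → ∞.
ΔE_max = 13.6 × 36 / 3² = 54.40 eV.
λ_min = 1240 / 54.40 = 22.8 nm.

22.8 nm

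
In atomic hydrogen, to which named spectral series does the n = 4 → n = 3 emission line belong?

Paschen

The series is set by the lower level: n_f = 3 is the Paschen series.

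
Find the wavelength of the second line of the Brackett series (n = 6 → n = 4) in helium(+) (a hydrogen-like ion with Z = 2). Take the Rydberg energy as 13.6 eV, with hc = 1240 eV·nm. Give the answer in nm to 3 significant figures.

656 nm

The Brackett series terminates on n_f = 4; the second line has n_i = 4+2 = 6.
ΔE = 54.40 × (1/4² − 1/6²) = 1.889 eV.
λ = 1240 / 1.889 = 656 nm.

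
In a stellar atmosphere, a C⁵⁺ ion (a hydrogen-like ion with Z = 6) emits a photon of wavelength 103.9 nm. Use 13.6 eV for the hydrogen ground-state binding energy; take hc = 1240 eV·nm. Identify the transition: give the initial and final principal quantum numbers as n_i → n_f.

n_i = 8, n_f = 5

The photon energy is ΔE = hc/λ = 1240 / 103.9 = 11.93 eV.
With Z = 6, ΔE = 489.6 × (1/n_f² − 1/n_i²), so 1/n_f² − 1/n_i² = 0.02438.
Trying n_f = 5 gives 1/n_i² = 0.01562, i.e. n_i ≈ 8; this pair matches.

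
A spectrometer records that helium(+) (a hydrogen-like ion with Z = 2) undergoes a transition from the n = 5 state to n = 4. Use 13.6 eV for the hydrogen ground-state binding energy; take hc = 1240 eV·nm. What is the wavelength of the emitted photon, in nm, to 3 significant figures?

For Z = 2 the level energies scale as Z², so the effective Rydberg energy is 13.6 × 4 = 54.40 eV.
ΔE = 54.40 × (1/4² − 1/5²) = 54.40 × 0.02250 = 1.224 eV.
λ = hc/ΔE = 1240 / 1.224 = 1010 nm.

1010 nm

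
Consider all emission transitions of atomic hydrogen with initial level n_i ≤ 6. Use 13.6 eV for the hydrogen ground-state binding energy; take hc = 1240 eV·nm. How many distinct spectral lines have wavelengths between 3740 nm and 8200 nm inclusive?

2

Enumerate all n_i → n_f pairs with 1 ≤ n_f < n_i ≤ 6 and compute λ = 1240 / [13.6·1·(1/n_f² − 1/n_i²)].
Lines falling in [3740, 8200] nm: 5→4 (4052 nm), 6→5 (7460 nm).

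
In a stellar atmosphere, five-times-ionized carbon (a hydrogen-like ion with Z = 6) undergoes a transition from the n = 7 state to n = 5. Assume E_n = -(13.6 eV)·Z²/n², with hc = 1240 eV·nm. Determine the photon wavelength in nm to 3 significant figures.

For Z = 6 the level energies scale as Z², so the effective Rydberg energy is 13.6 × 36 = 489.6 eV.
ΔE = 489.6 × (1/5² − 1/7²) = 489.6 × 0.01959 = 9.592 eV.
λ = hc/ΔE = 1240 / 9.592 = 129 nm.

129 nm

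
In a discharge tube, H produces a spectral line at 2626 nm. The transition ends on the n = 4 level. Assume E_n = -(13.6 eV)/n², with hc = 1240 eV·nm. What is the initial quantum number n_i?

The photon energy is ΔE = hc/λ = 1240 / 2626 = 0.4722 eV.
With Z = 1, ΔE = 13.60 × (1/n_f² − 1/n_i²), so 1/n_f² − 1/n_i² = 0.03472.
With n_f = 4: 1/n_i² = 1/16 − 0.03472 = 0.02778, so n_i ≈ 6.00.

n_i = 6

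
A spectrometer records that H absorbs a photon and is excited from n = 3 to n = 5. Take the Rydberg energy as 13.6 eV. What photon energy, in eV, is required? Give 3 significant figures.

0.967 eV

E_5 = −13.60/25 = −0.5440 eV and E_3 = −13.60/9 = −1.511 eV.
The photon energy is |E_5 − E_3| = 0.967 eV.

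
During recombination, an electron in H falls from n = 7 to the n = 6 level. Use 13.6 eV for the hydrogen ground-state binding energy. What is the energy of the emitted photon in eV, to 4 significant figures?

E_7 = −13.60/49 = −0.2776 eV and E_6 = −13.60/36 = −0.3778 eV.
The photon energy is |E_7 − E_6| = 0.1002 eV.

0.1002 eV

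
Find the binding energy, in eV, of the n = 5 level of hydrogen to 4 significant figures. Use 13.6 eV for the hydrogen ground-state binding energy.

E_5 = −13.60/25 = −0.5440 eV, so ionization (to E = 0) requires 0.5440 eV.

0.5440 eV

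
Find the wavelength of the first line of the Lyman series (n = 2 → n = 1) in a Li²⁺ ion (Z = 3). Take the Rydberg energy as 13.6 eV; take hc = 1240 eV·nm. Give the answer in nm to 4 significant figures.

The Lyman series terminates on n_f = 1; the first line has n_i = 1+1 = 2.
ΔE = 122.4 × (1/1² − 1/2²) = 91.80 eV.
λ = 1240 / 91.80 = 13.51 nm.

13.51 nm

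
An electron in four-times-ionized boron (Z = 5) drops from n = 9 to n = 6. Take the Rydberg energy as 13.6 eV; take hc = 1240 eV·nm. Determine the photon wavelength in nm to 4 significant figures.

236.3 nm

For Z = 5 the level energies scale as Z², so the effective Rydberg energy is 13.6 × 25 = 340.0 eV.
ΔE = 340.0 × (1/6² − 1/9²) = 340.0 × 0.01543 = 5.247 eV.
λ = hc/ΔE = 1240 / 5.247 = 236.3 nm.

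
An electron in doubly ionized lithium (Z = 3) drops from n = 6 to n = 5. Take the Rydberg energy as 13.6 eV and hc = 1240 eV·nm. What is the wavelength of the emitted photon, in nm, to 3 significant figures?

829 nm

For Z = 3 the level energies scale as Z², so the effective Rydberg energy is 13.6 × 9 = 122.4 eV.
ΔE = 122.4 × (1/5² − 1/6²) = 122.4 × 0.01222 = 1.496 eV.
λ = hc/ΔE = 1240 / 1.496 = 829 nm.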